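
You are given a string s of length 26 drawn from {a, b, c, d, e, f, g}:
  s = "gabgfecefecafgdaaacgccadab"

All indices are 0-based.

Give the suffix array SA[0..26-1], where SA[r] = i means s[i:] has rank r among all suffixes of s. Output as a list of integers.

[15, 16, 24, 1, 17, 22, 11, 25, 2, 21, 10, 20, 6, 18, 14, 23, 9, 5, 7, 8, 4, 12, 0, 19, 13, 3]

sorted suffixes:
  #0 SA[0]=15  'aaacgccadab'
  #1 SA[1]=16  'aacgccadab'
  #2 SA[2]=24  'ab'
  #3 SA[3]=1  'abgfecefecafgdaaacgccadab'
  #4 SA[4]=17  'acgccadab'
  #5 SA[5]=22  'adab'
  #6 SA[6]=11  'afgdaaacgccadab'
  #7 SA[7]=25  'b'
  #8 SA[8]=2  'bgfecefecafgdaaacgccadab'
  #9 SA[9]=21  'cadab'
  #10 SA[10]=10  'cafgdaaacgccadab'
  #11 SA[11]=20  'ccadab'
  #12 SA[12]=6  'cefecafgdaaacgccadab'
  #13 SA[13]=18  'cgccadab'
  #14 SA[14]=14  'daaacgccadab'
  #15 SA[15]=23  'dab'
  #16 SA[16]=9  'ecafgdaaacgccadab'
  #17 SA[17]=5  'ecefecafgdaaacgccadab'
  #18 SA[18]=7  'efecafgdaaacgccadab'
  #19 SA[19]=8  'fecafgdaaacgccadab'
  #20 SA[20]=4  'fecefecafgdaaacgccadab'
  #21 SA[21]=12  'fgdaaacgccadab'
  #22 SA[22]=0  'gabgfecefecafgdaaacgccadab'
  #23 SA[23]=19  'gccadab'
  #24 SA[24]=13  'gdaaacgccadab'
  #25 SA[25]=3  'gfecefecafgdaaacgccadab'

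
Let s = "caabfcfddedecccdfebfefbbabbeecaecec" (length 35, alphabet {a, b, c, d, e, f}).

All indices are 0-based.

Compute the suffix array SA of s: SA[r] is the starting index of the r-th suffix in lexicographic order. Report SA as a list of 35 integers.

[1, 24, 2, 30, 23, 22, 25, 26, 3, 18, 34, 0, 29, 12, 13, 14, 32, 5, 7, 10, 8, 15, 17, 33, 28, 11, 31, 9, 27, 20, 21, 4, 6, 16, 19]

rank | idx | suffix
   0 |   1 | aabfcfddedecccdfebfefbbabbeecaecec
   1 |  24 | abbeecaecec
   2 |   2 | abfcfddedecccdfebfefbbabbeecaecec
   3 |  30 | aecec
   4 |  23 | babbeecaecec
   5 |  22 | bbabbeecaecec
   6 |  25 | bbeecaecec
   7 |  26 | beecaecec
   8 |   3 | bfcfddedecccdfebfefbbabbeecaecec
   9 |  18 | bfefbbabbeecaecec
  10 |  34 | c
  11 |   0 | caabfcfddedecccdfebfefbbabbeecaecec
  12 |  29 | caecec
  13 |  12 | cccdfebfefbbabbeecaecec
  14 |  13 | ccdfebfefbbabbeecaecec
  15 |  14 | cdfebfefbbabbeecaecec
  16 |  32 | cec
  17 |   5 | cfddedecccdfebfefbbabbeecaecec
  18 |   7 | ddedecccdfebfefbbabbeecaecec
  19 |  10 | decccdfebfefbbabbeecaecec
  20 |   8 | dedecccdfebfefbbabbeecaecec
  21 |  15 | dfebfefbbabbeecaecec
  22 |  17 | ebfefbbabbeecaecec
  23 |  33 | ec
  24 |  28 | ecaecec
  25 |  11 | ecccdfebfefbbabbeecaecec
  26 |  31 | ecec
  27 |   9 | edecccdfebfefbbabbeecaecec
  28 |  27 | eecaecec
  29 |  20 | efbbabbeecaecec
  30 |  21 | fbbabbeecaecec
  31 |   4 | fcfddedecccdfebfefbbabbeecaecec
  32 |   6 | fddedecccdfebfefbbabbeecaecec
  33 |  16 | febfefbbabbeecaecec
  34 |  19 | fefbbabbeecaecec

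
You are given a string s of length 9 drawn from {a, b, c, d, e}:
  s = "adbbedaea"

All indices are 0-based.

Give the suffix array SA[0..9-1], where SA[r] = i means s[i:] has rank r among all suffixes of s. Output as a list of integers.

rank→(start, suffix):
  0 → (8, 'a')
  1 → (0, 'adbbedaea')
  2 → (6, 'aea')
  3 → (2, 'bbedaea')
  4 → (3, 'bedaea')
  5 → (5, 'daea')
  6 → (1, 'dbbedaea')
  7 → (7, 'ea')
  8 → (4, 'edaea')

[8, 0, 6, 2, 3, 5, 1, 7, 4]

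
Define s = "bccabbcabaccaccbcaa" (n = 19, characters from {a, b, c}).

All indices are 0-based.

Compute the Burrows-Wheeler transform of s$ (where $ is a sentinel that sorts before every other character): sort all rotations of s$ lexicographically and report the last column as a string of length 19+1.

rank  rotation              last
    0  $bccabbcabaccaccbcaa  a
    1  a$bccabbcabaccaccbca  a
    2  aa$bccabbcabaccaccbc  c
    3  abaccaccbcaa$bccabbc  c
    4  abbcabaccaccbcaa$bcc  c
    5  accaccbcaa$bccabbcab  b
    6  accbcaa$bccabbcabacc  c
    7  baccaccbcaa$bccabbca  a
    8  bbcabaccaccbcaa$bcca  a
    9  bcaa$bccabbcabaccacc  c
   10  bcabaccaccbcaa$bccab  b
   11  bccabbcabaccaccbcaa$  $
   12  caa$bccabbcabaccaccb  b
   13  cabaccaccbcaa$bccabb  b
   14  cabbcabaccaccbcaa$bc  c
   15  caccbcaa$bccabbcabac  c
   16  cbcaa$bccabbcabaccac  c
   17  ccabbcabaccaccbcaa$b  b
   18  ccaccbcaa$bccabbcaba  a
   19  ccbcaa$bccabbcabacca  a

aacccbcaacb$bbcccbaa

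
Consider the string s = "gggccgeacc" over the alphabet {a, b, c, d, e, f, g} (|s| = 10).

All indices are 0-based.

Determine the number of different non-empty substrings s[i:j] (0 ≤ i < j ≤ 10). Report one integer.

sorted suffixes:
  #0 SA[0]=7  'acc'
  #1 SA[1]=9  'c'
  #2 SA[2]=8  'cc'
  #3 SA[3]=3  'ccgeacc'
  #4 SA[4]=4  'cgeacc'
  #5 SA[5]=6  'eacc'
  #6 SA[6]=2  'gccgeacc'
  #7 SA[7]=5  'geacc'
  #8 SA[8]=1  'ggccgeacc'
  #9 SA[9]=0  'gggccgeacc'

SA = [7, 9, 8, 3, 4, 6, 2, 5, 1, 0]
i: (SA[i-1],SA[i]) lcp shared
  1: (7,9) 0 ''
  2: (9,8) 1 'c'
  3: (8,3) 2 'cc'
  4: (3,4) 1 'c'
  5: (4,6) 0 ''
  6: (6,2) 0 ''
  7: (2,5) 1 'g'
  8: (5,1) 1 'g'
  9: (1,0) 2 'gg'

n(n+1)/2 = 10·11/2 = 55
Σ LCP = 0 + 0 + 1 + 2 + 1 + 0 + 0 + 1 + 1 + 2 = 8
distinct = 55 − 8 = 47

47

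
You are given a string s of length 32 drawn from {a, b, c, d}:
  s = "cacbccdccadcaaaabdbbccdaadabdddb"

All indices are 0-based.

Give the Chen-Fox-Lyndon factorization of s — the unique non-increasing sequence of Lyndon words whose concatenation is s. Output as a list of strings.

emit factor 1: 'c' (i=0, period=1)
emit factor 2: 'acbccdccadc' (i=1, period=11)
emit factor 3: 'aaaabdbbccdaadabdddb' (i=12, period=20)

["c", "acbccdccadc", "aaaabdbbccdaadabdddb"]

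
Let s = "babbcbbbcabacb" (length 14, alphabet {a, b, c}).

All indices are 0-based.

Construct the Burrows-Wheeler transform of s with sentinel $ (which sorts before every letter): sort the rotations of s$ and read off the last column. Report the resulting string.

bcbbc$acbabbbab

rank  rotation         last
    0  $babbcbbbcabacb  b
    1  abacb$babbcbbbc  c
    2  abbcbbbcabacb$b  b
    3  acb$babbcbbbcab  b
    4  b$babbcbbbcabac  c
    5  babbcbbbcabacb$  $
    6  bacb$babbcbbbca  a
    7  bbbcabacb$babbc  c
    8  bbcabacb$babbcb  b
    9  bbcbbbcabacb$ba  a
   10  bcabacb$babbcbb  b
   11  bcbbbcabacb$bab  b
   12  cabacb$babbcbbb  b
   13  cb$babbcbbbcaba  a
   14  cbbbcabacb$babb  b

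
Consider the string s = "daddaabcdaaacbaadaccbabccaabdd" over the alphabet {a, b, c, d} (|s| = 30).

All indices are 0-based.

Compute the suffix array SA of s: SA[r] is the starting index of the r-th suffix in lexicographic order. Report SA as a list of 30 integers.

[9, 4, 25, 10, 14, 21, 5, 26, 11, 17, 15, 1, 13, 20, 22, 6, 27, 24, 12, 19, 23, 18, 7, 29, 8, 3, 16, 0, 28, 2]

rank | idx | suffix
   0 |   9 | aaacbaadaccbabccaabdd
   1 |   4 | aabcdaaacbaadaccbabccaabdd
   2 |  25 | aabdd
   3 |  10 | aacbaadaccbabccaabdd
   4 |  14 | aadaccbabccaabdd
   5 |  21 | abccaabdd
   6 |   5 | abcdaaacbaadaccbabccaabdd
   7 |  26 | abdd
   8 |  11 | acbaadaccbabccaabdd
   9 |  17 | accbabccaabdd
  10 |  15 | adaccbabccaabdd
  11 |   1 | addaabcdaaacbaadaccbabccaabdd
  12 |  13 | baadaccbabccaabdd
  13 |  20 | babccaabdd
  14 |  22 | bccaabdd
  15 |   6 | bcdaaacbaadaccbabccaabdd
  16 |  27 | bdd
  17 |  24 | caabdd
  18 |  12 | cbaadaccbabccaabdd
  19 |  19 | cbabccaabdd
  20 |  23 | ccaabdd
  21 |  18 | ccbabccaabdd
  22 |   7 | cdaaacbaadaccbabccaabdd
  23 |  29 | d
  24 |   8 | daaacbaadaccbabccaabdd
  25 |   3 | daabcdaaacbaadaccbabccaabdd
  26 |  16 | daccbabccaabdd
  27 |   0 | daddaabcdaaacbaadaccbabccaabdd
  28 |  28 | dd
  29 |   2 | ddaabcdaaacbaadaccbabccaabdd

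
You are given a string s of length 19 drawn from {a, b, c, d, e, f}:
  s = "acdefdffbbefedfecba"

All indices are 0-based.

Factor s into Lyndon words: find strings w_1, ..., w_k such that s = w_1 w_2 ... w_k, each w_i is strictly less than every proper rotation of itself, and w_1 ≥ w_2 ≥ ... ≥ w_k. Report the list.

["acdefdffbbefedfecb", "a"]

emit factor 1: 'acdefdffbbefedfecb' (i=0, period=18)
emit factor 2: 'a' (i=18, period=1)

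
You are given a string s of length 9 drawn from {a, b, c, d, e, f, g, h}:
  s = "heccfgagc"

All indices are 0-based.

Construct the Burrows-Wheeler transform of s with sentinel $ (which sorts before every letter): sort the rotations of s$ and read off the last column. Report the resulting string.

cggechcfa$

rank  rotation    last
    0  $heccfgagc  c
    1  agc$heccfg  g
    2  c$heccfgag  g
    3  ccfgagc$he  e
    4  cfgagc$hec  c
    5  eccfgagc$h  h
    6  fgagc$hecc  c
    7  gagc$heccf  f
    8  gc$heccfga  a
    9  heccfgagc$  $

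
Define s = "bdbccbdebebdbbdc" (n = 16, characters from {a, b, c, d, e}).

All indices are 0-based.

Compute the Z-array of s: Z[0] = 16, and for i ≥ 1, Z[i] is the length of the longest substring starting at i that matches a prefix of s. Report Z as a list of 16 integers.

Z[0]=16
i=1: outside box; Z[1]=0
i=2: outside box; Z[2]=1 extend→box=[2,3)
i=3: outside box; Z[3]=0
i=4: outside box; Z[4]=0
i=5: outside box; Z[5]=2 extend→box=[5,7)
i=6: min(r-i=1, Z[1]=0)=0; Z[6]=0
i=7: outside box; Z[7]=0
i=8: outside box; Z[8]=1 extend→box=[8,9)
i=9: outside box; Z[9]=0
i=10: outside box; Z[10]=3 extend→box=[10,13)
i=11: min(r-i=2, Z[1]=0)=0; Z[11]=0
i=12: min(r-i=1, Z[2]=1)=1; Z[12]=1
i=13: outside box; Z[13]=2 extend→box=[13,15)
i=14: min(r-i=1, Z[1]=0)=0; Z[14]=0
i=15: outside box; Z[15]=0

[16, 0, 1, 0, 0, 2, 0, 0, 1, 0, 3, 0, 1, 2, 0, 0]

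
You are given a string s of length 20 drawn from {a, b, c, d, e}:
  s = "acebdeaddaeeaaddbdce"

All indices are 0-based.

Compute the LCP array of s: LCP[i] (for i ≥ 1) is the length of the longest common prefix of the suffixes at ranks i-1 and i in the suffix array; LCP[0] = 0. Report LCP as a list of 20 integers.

sorted suffixes:
  #0 SA[0]=12  'aaddbdce'
  #1 SA[1]=0  'acebdeaddaeeaaddbdce'
  #2 SA[2]=6  'addaeeaaddbdce'
  #3 SA[3]=13  'addbdce'
  #4 SA[4]=9  'aeeaaddbdce'
  #5 SA[5]=16  'bdce'
  #6 SA[6]=3  'bdeaddaeeaaddbdce'
  #7 SA[7]=18  'ce'
  #8 SA[8]=1  'cebdeaddaeeaaddbdce'
  #9 SA[9]=8  'daeeaaddbdce'
  #10 SA[10]=15  'dbdce'
  #11 SA[11]=17  'dce'
  #12 SA[12]=7  'ddaeeaaddbdce'
  #13 SA[13]=14  'ddbdce'
  #14 SA[14]=4  'deaddaeeaaddbdce'
  #15 SA[15]=19  'e'
  #16 SA[16]=11  'eaaddbdce'
  #17 SA[17]=5  'eaddaeeaaddbdce'
  #18 SA[18]=2  'ebdeaddaeeaaddbdce'
  #19 SA[19]=10  'eeaaddbdce'

SA = [12, 0, 6, 13, 9, 16, 3, 18, 1, 8, 15, 17, 7, 14, 4, 19, 11, 5, 2, 10]
[i] adj suffixes → lcp
  [1] 12/0 → 1 ('a')
  [2] 0/6 → 1 ('a')
  [3] 6/13 → 3 ('add')
  [4] 13/9 → 1 ('a')
  [5] 9/16 → 0 ('')
  [6] 16/3 → 2 ('bd')
  [7] 3/18 → 0 ('')
  [8] 18/1 → 2 ('ce')
  [9] 1/8 → 0 ('')
  [10] 8/15 → 1 ('d')
  [11] 15/17 → 1 ('d')
  [12] 17/7 → 1 ('d')
  [13] 7/14 → 2 ('dd')
  [14] 14/4 → 1 ('d')
  [15] 4/19 → 0 ('')
  [16] 19/11 → 1 ('e')
  [17] 11/5 → 2 ('ea')
  [18] 5/2 → 1 ('e')
  [19] 2/10 → 1 ('e')

[0, 1, 1, 3, 1, 0, 2, 0, 2, 0, 1, 1, 1, 2, 1, 0, 1, 2, 1, 1]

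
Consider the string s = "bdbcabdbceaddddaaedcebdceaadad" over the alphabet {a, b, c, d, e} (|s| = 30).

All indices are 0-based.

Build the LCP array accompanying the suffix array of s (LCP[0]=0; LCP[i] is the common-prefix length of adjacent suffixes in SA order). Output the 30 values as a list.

rank | idx | suffix
   0 |  25 | aadad
   1 |  15 | aaedcebdceaadad
   2 |   4 | abdbceaddddaaedcebdceaadad
   3 |  28 | ad
   4 |  26 | adad
   5 |  10 | addddaaedcebdceaadad
   6 |  16 | aedcebdceaadad
   7 |   2 | bcabdbceaddddaaedcebdceaadad
   8 |   7 | bceaddddaaedcebdceaadad
   9 |   0 | bdbcabdbceaddddaaedcebdceaadad
  10 |   5 | bdbceaddddaaedcebdceaadad
  11 |  21 | bdceaadad
  12 |   3 | cabdbceaddddaaedcebdceaadad
  13 |  23 | ceaadad
  14 |   8 | ceaddddaaedcebdceaadad
  15 |  19 | cebdceaadad
  16 |  29 | d
  17 |  14 | daaedcebdceaadad
  18 |  27 | dad
  19 |   1 | dbcabdbceaddddaaedcebdceaadad
  20 |   6 | dbceaddddaaedcebdceaadad
  21 |  22 | dceaadad
  22 |  18 | dcebdceaadad
  23 |  13 | ddaaedcebdceaadad
  24 |  12 | dddaaedcebdceaadad
  25 |  11 | ddddaaedcebdceaadad
  26 |  24 | eaadad
  27 |   9 | eaddddaaedcebdceaadad
  28 |  20 | ebdceaadad
  29 |  17 | edcebdceaadad

SA = [25, 15, 4, 28, 26, 10, 16, 2, 7, 0, 5, 21, 3, 23, 8, 19, 29, 14, 27, 1, 6, 22, 18, 13, 12, 11, 24, 9, 20, 17]
i: (SA[i-1],SA[i]) lcp shared
  1: (25,15) 2 'aa'
  2: (15,4) 1 'a'
  3: (4,28) 1 'a'
  4: (28,26) 2 'ad'
  5: (26,10) 2 'ad'
  6: (10,16) 1 'a'
  7: (16,2) 0 ''
  8: (2,7) 2 'bc'
  9: (7,0) 1 'b'
  10: (0,5) 4 'bdbc'
  11: (5,21) 2 'bd'
  12: (21,3) 0 ''
  13: (3,23) 1 'c'
  14: (23,8) 3 'cea'
  15: (8,19) 2 'ce'
  16: (19,29) 0 ''
  17: (29,14) 1 'd'
  18: (14,27) 2 'da'
  19: (27,1) 1 'd'
  20: (1,6) 3 'dbc'
  21: (6,22) 1 'd'
  22: (22,18) 3 'dce'
  23: (18,13) 1 'd'
  24: (13,12) 2 'dd'
  25: (12,11) 3 'ddd'
  26: (11,24) 0 ''
  27: (24,9) 2 'ea'
  28: (9,20) 1 'e'
  29: (20,17) 1 'e'

[0, 2, 1, 1, 2, 2, 1, 0, 2, 1, 4, 2, 0, 1, 3, 2, 0, 1, 2, 1, 3, 1, 3, 1, 2, 3, 0, 2, 1, 1]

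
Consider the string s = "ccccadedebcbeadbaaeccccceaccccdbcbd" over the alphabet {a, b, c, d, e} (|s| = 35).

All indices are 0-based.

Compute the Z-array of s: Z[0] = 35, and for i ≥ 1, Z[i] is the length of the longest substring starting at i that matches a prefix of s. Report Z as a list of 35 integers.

[35, 3, 2, 1, 0, 0, 0, 0, 0, 0, 1, 0, 0, 0, 0, 0, 0, 0, 0, 4, 4, 3, 2, 1, 0, 0, 4, 3, 2, 1, 0, 0, 1, 0, 0]

Z[0]=35
i=1: outside box; Z[1]=3 grow→box=[1,4)
i=2: min(r-i=2, Z[1]=3)=2; Z[2]=2
i=3: min(r-i=1, Z[2]=2)=1; Z[3]=1
i=4: outside box; Z[4]=0
i=5: outside box; Z[5]=0
i=6: outside box; Z[6]=0
i=7: outside box; Z[7]=0
i=8: outside box; Z[8]=0
i=9: outside box; Z[9]=0
i=10: outside box; Z[10]=1 grow→box=[10,11)
i=11: outside box; Z[11]=0
i=12: outside box; Z[12]=0
i=13: outside box; Z[13]=0
i=14: outside box; Z[14]=0
i=15: outside box; Z[15]=0
i=16: outside box; Z[16]=0
i=17: outside box; Z[17]=0
i=18: outside box; Z[18]=0
i=19: outside box; Z[19]=4 grow→box=[19,23)
i=20: min(r-i=3, Z[1]=3)=3; Z[20]=4 grow→box=[20,24)
i=21: min(r-i=3, Z[1]=3)=3; Z[21]=3
i=22: min(r-i=2, Z[2]=2)=2; Z[22]=2
i=23: min(r-i=1, Z[3]=1)=1; Z[23]=1
i=24: outside box; Z[24]=0
i=25: outside box; Z[25]=0
i=26: outside box; Z[26]=4 grow→box=[26,30)
i=27: min(r-i=3, Z[1]=3)=3; Z[27]=3
i=28: min(r-i=2, Z[2]=2)=2; Z[28]=2
i=29: min(r-i=1, Z[3]=1)=1; Z[29]=1
i=30: outside box; Z[30]=0
i=31: outside box; Z[31]=0
i=32: outside box; Z[32]=1 grow→box=[32,33)
i=33: outside box; Z[33]=0
i=34: outside box; Z[34]=0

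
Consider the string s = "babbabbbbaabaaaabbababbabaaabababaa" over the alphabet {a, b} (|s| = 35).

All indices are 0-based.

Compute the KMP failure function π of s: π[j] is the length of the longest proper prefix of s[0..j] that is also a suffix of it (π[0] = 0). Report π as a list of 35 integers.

π[0] = 0
j=1 s[j]='a': π[1]=0 (border '')
j=2 s[j]='b': π[2]=1 (border 'b')
j=3 s[j]='b': k: 1→0; π[3]=1 (border 'b')
j=4 s[j]='a': π[4]=2 (border 'ba')
j=5 s[j]='b': π[5]=3 (border 'bab')
j=6 s[j]='b': π[6]=4 (border 'babb')
j=7 s[j]='b': k: 4→1→0; π[7]=1 (border 'b')
j=8 s[j]='b': k: 1→0; π[8]=1 (border 'b')
j=9 s[j]='a': π[9]=2 (border 'ba')
j=10 s[j]='a': k: 2→0; π[10]=0 (border '')
j=11 s[j]='b': π[11]=1 (border 'b')
j=12 s[j]='a': π[12]=2 (border 'ba')
j=13 s[j]='a': k: 2→0; π[13]=0 (border '')
j=14 s[j]='a': π[14]=0 (border '')
j=15 s[j]='a': π[15]=0 (border '')
j=16 s[j]='b': π[16]=1 (border 'b')
j=17 s[j]='b': k: 1→0; π[17]=1 (border 'b')
j=18 s[j]='a': π[18]=2 (border 'ba')
j=19 s[j]='b': π[19]=3 (border 'bab')
j=20 s[j]='a': k: 3→1; π[20]=2 (border 'ba')
j=21 s[j]='b': π[21]=3 (border 'bab')
j=22 s[j]='b': π[22]=4 (border 'babb')
j=23 s[j]='a': π[23]=5 (border 'babba')
j=24 s[j]='b': π[24]=6 (border 'babbab')
j=25 s[j]='a': k: 6→3→1; π[25]=2 (border 'ba')
j=26 s[j]='a': k: 2→0; π[26]=0 (border '')
j=27 s[j]='a': π[27]=0 (border '')
j=28 s[j]='b': π[28]=1 (border 'b')
j=29 s[j]='a': π[29]=2 (border 'ba')
j=30 s[j]='b': π[30]=3 (border 'bab')
j=31 s[j]='a': k: 3→1; π[31]=2 (border 'ba')
j=32 s[j]='b': π[32]=3 (border 'bab')
j=33 s[j]='a': k: 3→1; π[33]=2 (border 'ba')
j=34 s[j]='a': k: 2→0; π[34]=0 (border '')

[0, 0, 1, 1, 2, 3, 4, 1, 1, 2, 0, 1, 2, 0, 0, 0, 1, 1, 2, 3, 2, 3, 4, 5, 6, 2, 0, 0, 1, 2, 3, 2, 3, 2, 0]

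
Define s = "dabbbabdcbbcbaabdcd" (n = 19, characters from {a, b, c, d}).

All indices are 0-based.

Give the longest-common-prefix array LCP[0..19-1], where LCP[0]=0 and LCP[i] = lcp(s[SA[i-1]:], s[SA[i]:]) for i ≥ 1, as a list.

rank→(start, suffix):
  0 → (13, 'aabdcd')
  1 → (1, 'abbbabdcbbcbaabdcd')
  2 → (5, 'abdcbbcbaabdcd')
  3 → (14, 'abdcd')
  4 → (12, 'baabdcd')
  5 → (4, 'babdcbbcbaabdcd')
  6 → (3, 'bbabdcbbcbaabdcd')
  7 → (2, 'bbbabdcbbcbaabdcd')
  8 → (9, 'bbcbaabdcd')
  9 → (10, 'bcbaabdcd')
  10 → (6, 'bdcbbcbaabdcd')
  11 → (15, 'bdcd')
  12 → (11, 'cbaabdcd')
  13 → (8, 'cbbcbaabdcd')
  14 → (17, 'cd')
  15 → (18, 'd')
  16 → (0, 'dabbbabdcbbcbaabdcd')
  17 → (7, 'dcbbcbaabdcd')
  18 → (16, 'dcd')

SA = [13, 1, 5, 14, 12, 4, 3, 2, 9, 10, 6, 15, 11, 8, 17, 18, 0, 7, 16]
[i] adj suffixes → lcp
  [1] 13/1 → 1 ('a')
  [2] 1/5 → 2 ('ab')
  [3] 5/14 → 4 ('abdc')
  [4] 14/12 → 0 ('')
  [5] 12/4 → 2 ('ba')
  [6] 4/3 → 1 ('b')
  [7] 3/2 → 2 ('bb')
  [8] 2/9 → 2 ('bb')
  [9] 9/10 → 1 ('b')
  [10] 10/6 → 1 ('b')
  [11] 6/15 → 3 ('bdc')
  [12] 15/11 → 0 ('')
  [13] 11/8 → 2 ('cb')
  [14] 8/17 → 1 ('c')
  [15] 17/18 → 0 ('')
  [16] 18/0 → 1 ('d')
  [17] 0/7 → 1 ('d')
  [18] 7/16 → 2 ('dc')

[0, 1, 2, 4, 0, 2, 1, 2, 2, 1, 1, 3, 0, 2, 1, 0, 1, 1, 2]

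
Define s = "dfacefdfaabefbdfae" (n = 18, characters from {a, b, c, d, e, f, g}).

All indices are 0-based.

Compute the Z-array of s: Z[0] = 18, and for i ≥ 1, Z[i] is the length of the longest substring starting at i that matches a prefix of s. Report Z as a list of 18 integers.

[18, 0, 0, 0, 0, 0, 3, 0, 0, 0, 0, 0, 0, 0, 3, 0, 0, 0]

Z[0]=18
i=1: i≥r, start 0; Z[1]=0
i=2: i≥r, start 0; Z[2]=0
i=3: i≥r, start 0; Z[3]=0
i=4: i≥r, start 0; Z[4]=0
i=5: i≥r, start 0; Z[5]=0
i=6: i≥r, start 0; Z[6]=3 scan→box=[6,9)
i=7: min(r-i=2, Z[1]=0)=0; Z[7]=0
i=8: min(r-i=1, Z[2]=0)=0; Z[8]=0
i=9: i≥r, start 0; Z[9]=0
i=10: i≥r, start 0; Z[10]=0
i=11: i≥r, start 0; Z[11]=0
i=12: i≥r, start 0; Z[12]=0
i=13: i≥r, start 0; Z[13]=0
i=14: i≥r, start 0; Z[14]=3 scan→box=[14,17)
i=15: min(r-i=2, Z[1]=0)=0; Z[15]=0
i=16: min(r-i=1, Z[2]=0)=0; Z[16]=0
i=17: i≥r, start 0; Z[17]=0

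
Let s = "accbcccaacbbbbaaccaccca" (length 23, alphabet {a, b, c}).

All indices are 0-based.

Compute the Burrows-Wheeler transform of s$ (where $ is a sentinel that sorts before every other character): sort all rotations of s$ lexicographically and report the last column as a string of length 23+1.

accbaa$cbbbcccccacccaaab

rank  rotation                  last
    0  $accbcccaacbbbbaaccaccca  a
    1  a$accbcccaacbbbbaaccaccc  c
    2  aacbbbbaaccaccca$accbccc  c
    3  aaccaccca$accbcccaacbbbb  b
    4  acbbbbaaccaccca$accbccca  a
    5  accaccca$accbcccaacbbbba  a
    6  accbcccaacbbbbaaccaccca$  $
    7  accca$accbcccaacbbbbaacc  c
    8  baaccaccca$accbcccaacbbb  b
    9  bbaaccaccca$accbcccaacbb  b
   10  bbbaaccaccca$accbcccaacb  b
   11  bbbbaaccaccca$accbcccaac  c
   12  bcccaacbbbbaaccaccca$acc  c
   13  ca$accbcccaacbbbbaaccacc  c
   14  caacbbbbaaccaccca$accbcc  c
   15  caccca$accbcccaacbbbbaac  c
   16  cbbbbaaccaccca$accbcccaa  a
   17  cbcccaacbbbbaaccaccca$ac  c
   18  cca$accbcccaacbbbbaaccac  c
   19  ccaacbbbbaaccaccca$accbc  c
   20  ccaccca$accbcccaacbbbbaa  a
   21  ccbcccaacbbbbaaccaccca$a  a
   22  ccca$accbcccaacbbbbaacca  a
   23  cccaacbbbbaaccaccca$accb  b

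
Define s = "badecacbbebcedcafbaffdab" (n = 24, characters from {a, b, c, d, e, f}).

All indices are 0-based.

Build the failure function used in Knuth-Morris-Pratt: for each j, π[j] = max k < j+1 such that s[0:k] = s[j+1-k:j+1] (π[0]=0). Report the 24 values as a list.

[0, 0, 0, 0, 0, 0, 0, 1, 1, 0, 1, 0, 0, 0, 0, 0, 0, 1, 2, 0, 0, 0, 0, 1]

π[0] = 0
j=1 s[j]='a': π[1]=0 (border '')
j=2 s[j]='d': π[2]=0 (border '')
j=3 s[j]='e': π[3]=0 (border '')
j=4 s[j]='c': π[4]=0 (border '')
j=5 s[j]='a': π[5]=0 (border '')
j=6 s[j]='c': π[6]=0 (border '')
j=7 s[j]='b': π[7]=1 (border 'b')
j=8 s[j]='b': k: 1→0; π[8]=1 (border 'b')
j=9 s[j]='e': k: 1→0; π[9]=0 (border '')
j=10 s[j]='b': π[10]=1 (border 'b')
j=11 s[j]='c': k: 1→0; π[11]=0 (border '')
j=12 s[j]='e': π[12]=0 (border '')
j=13 s[j]='d': π[13]=0 (border '')
j=14 s[j]='c': π[14]=0 (border '')
j=15 s[j]='a': π[15]=0 (border '')
j=16 s[j]='f': π[16]=0 (border '')
j=17 s[j]='b': π[17]=1 (border 'b')
j=18 s[j]='a': π[18]=2 (border 'ba')
j=19 s[j]='f': k: 2→0; π[19]=0 (border '')
j=20 s[j]='f': π[20]=0 (border '')
j=21 s[j]='d': π[21]=0 (border '')
j=22 s[j]='a': π[22]=0 (border '')
j=23 s[j]='b': π[23]=1 (border 'b')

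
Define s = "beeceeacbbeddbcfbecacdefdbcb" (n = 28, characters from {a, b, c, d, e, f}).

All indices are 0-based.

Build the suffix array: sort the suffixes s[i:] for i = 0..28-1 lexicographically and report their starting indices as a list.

sorted suffixes:
  #0 SA[0]=6  'acbbeddbcfbecacdefdbcb'
  #1 SA[1]=19  'acdefdbcb'
  #2 SA[2]=27  'b'
  #3 SA[3]=8  'bbeddbcfbecacdefdbcb'
  #4 SA[4]=25  'bcb'
  #5 SA[5]=13  'bcfbecacdefdbcb'
  #6 SA[6]=16  'becacdefdbcb'
  #7 SA[7]=9  'beddbcfbecacdefdbcb'
  #8 SA[8]=0  'beeceeacbbeddbcfbecacdefdbcb'
  #9 SA[9]=18  'cacdefdbcb'
  #10 SA[10]=26  'cb'
  #11 SA[11]=7  'cbbeddbcfbecacdefdbcb'
  #12 SA[12]=20  'cdefdbcb'
  #13 SA[13]=3  'ceeacbbeddbcfbecacdefdbcb'
  #14 SA[14]=14  'cfbecacdefdbcb'
  #15 SA[15]=24  'dbcb'
  #16 SA[16]=12  'dbcfbecacdefdbcb'
  #17 SA[17]=11  'ddbcfbecacdefdbcb'
  #18 SA[18]=21  'defdbcb'
  #19 SA[19]=5  'eacbbeddbcfbecacdefdbcb'
  #20 SA[20]=17  'ecacdefdbcb'
  #21 SA[21]=2  'eceeacbbeddbcfbecacdefdbcb'
  #22 SA[22]=10  'eddbcfbecacdefdbcb'
  #23 SA[23]=4  'eeacbbeddbcfbecacdefdbcb'
  #24 SA[24]=1  'eeceeacbbeddbcfbecacdefdbcb'
  #25 SA[25]=22  'efdbcb'
  #26 SA[26]=15  'fbecacdefdbcb'
  #27 SA[27]=23  'fdbcb'

[6, 19, 27, 8, 25, 13, 16, 9, 0, 18, 26, 7, 20, 3, 14, 24, 12, 11, 21, 5, 17, 2, 10, 4, 1, 22, 15, 23]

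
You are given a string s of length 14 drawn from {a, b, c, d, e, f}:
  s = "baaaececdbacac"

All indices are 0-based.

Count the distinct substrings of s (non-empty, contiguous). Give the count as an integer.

92

rank | idx | suffix
   0 |   1 | aaaececdbacac
   1 |   2 | aaececdbacac
   2 |  12 | ac
   3 |  10 | acac
   4 |   3 | aececdbacac
   5 |   0 | baaaececdbacac
   6 |   9 | bacac
   7 |  13 | c
   8 |  11 | cac
   9 |   7 | cdbacac
  10 |   5 | cecdbacac
  11 |   8 | dbacac
  12 |   6 | ecdbacac
  13 |   4 | ececdbacac

SA = [1, 2, 12, 10, 3, 0, 9, 13, 11, 7, 5, 8, 6, 4]
rank  pair      lcp
   1  s[1:],s[2:]  2  'aa'
   2  s[2:],s[12:]  1  'a'
   3  s[12:],s[10:]  2  'ac'
   4  s[10:],s[3:]  1  'a'
   5  s[3:],s[0:]  0  ''
   6  s[0:],s[9:]  2  'ba'
   7  s[9:],s[13:]  0  ''
   8  s[13:],s[11:]  1  'c'
   9  s[11:],s[7:]  1  'c'
  10  s[7:],s[5:]  1  'c'
  11  s[5:],s[8:]  0  ''
  12  s[8:],s[6:]  0  ''
  13  s[6:],s[4:]  2  'ec'

n(n+1)/2 = 14·15/2 = 105
Σ LCP = 0 + 2 + 1 + 2 + 1 + 0 + 2 + 0 + 1 + 1 + 1 + 0 + 0 + 2 = 13
distinct = 105 − 13 = 92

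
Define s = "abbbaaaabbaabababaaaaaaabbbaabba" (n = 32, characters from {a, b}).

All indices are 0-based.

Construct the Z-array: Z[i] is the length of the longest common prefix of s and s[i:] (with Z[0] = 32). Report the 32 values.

Z[0]=32
i=1: i≥r, start 0; Z[1]=0
i=2: i≥r, start 0; Z[2]=0
i=3: i≥r, start 0; Z[3]=0
i=4: i≥r, start 0; Z[4]=1 extend→box=[4,5)
i=5: i≥r, start 0; Z[5]=1 extend→box=[5,6)
i=6: i≥r, start 0; Z[6]=1 extend→box=[6,7)
i=7: i≥r, start 0; Z[7]=3 extend→box=[7,10)
i=8: min(r-i=2, Z[1]=0)=0; Z[8]=0
i=9: min(r-i=1, Z[2]=0)=0; Z[9]=0
i=10: i≥r, start 0; Z[10]=1 extend→box=[10,11)
i=11: i≥r, start 0; Z[11]=2 extend→box=[11,13)
i=12: min(r-i=1, Z[1]=0)=0; Z[12]=0
i=13: i≥r, start 0; Z[13]=2 extend→box=[13,15)
i=14: min(r-i=1, Z[1]=0)=0; Z[14]=0
i=15: i≥r, start 0; Z[15]=2 extend→box=[15,17)
i=16: min(r-i=1, Z[1]=0)=0; Z[16]=0
i=17: i≥r, start 0; Z[17]=1 extend→box=[17,18)
i=18: i≥r, start 0; Z[18]=1 extend→box=[18,19)
i=19: i≥r, start 0; Z[19]=1 extend→box=[19,20)
i=20: i≥r, start 0; Z[20]=1 extend→box=[20,21)
i=21: i≥r, start 0; Z[21]=1 extend→box=[21,22)
i=22: i≥r, start 0; Z[22]=1 extend→box=[22,23)
i=23: i≥r, start 0; Z[23]=6 extend→box=[23,29)
i=24: min(r-i=5, Z[1]=0)=0; Z[24]=0
i=25: min(r-i=4, Z[2]=0)=0; Z[25]=0
i=26: min(r-i=3, Z[3]=0)=0; Z[26]=0
i=27: min(r-i=2, Z[4]=1)=1; Z[27]=1
i=28: min(r-i=1, Z[5]=1)=1; Z[28]=3 extend→box=[28,31)
i=29: min(r-i=2, Z[1]=0)=0; Z[29]=0
i=30: min(r-i=1, Z[2]=0)=0; Z[30]=0
i=31: i≥r, start 0; Z[31]=1 extend→box=[31,32)

[32, 0, 0, 0, 1, 1, 1, 3, 0, 0, 1, 2, 0, 2, 0, 2, 0, 1, 1, 1, 1, 1, 1, 6, 0, 0, 0, 1, 3, 0, 0, 1]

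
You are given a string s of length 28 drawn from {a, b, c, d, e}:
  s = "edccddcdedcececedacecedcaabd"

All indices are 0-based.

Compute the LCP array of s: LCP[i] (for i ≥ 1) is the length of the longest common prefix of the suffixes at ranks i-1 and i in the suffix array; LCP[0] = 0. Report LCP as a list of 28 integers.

sorted suffixes:
  #0 SA[0]=24  'aabd'
  #1 SA[1]=25  'abd'
  #2 SA[2]=17  'acecedcaabd'
  #3 SA[3]=26  'bd'
  #4 SA[4]=23  'caabd'
  #5 SA[5]=2  'ccddcdedcececedacecedcaabd'
  #6 SA[6]=3  'cddcdedcececedacecedcaabd'
  #7 SA[7]=6  'cdedcececedacecedcaabd'
  #8 SA[8]=10  'cececedacecedcaabd'
  #9 SA[9]=12  'cecedacecedcaabd'
  #10 SA[10]=18  'cecedcaabd'
  #11 SA[11]=14  'cedacecedcaabd'
  #12 SA[12]=20  'cedcaabd'
  #13 SA[13]=27  'd'
  #14 SA[14]=16  'dacecedcaabd'
  #15 SA[15]=22  'dcaabd'
  #16 SA[16]=1  'dccddcdedcececedacecedcaabd'
  #17 SA[17]=5  'dcdedcececedacecedcaabd'
  #18 SA[18]=9  'dcececedacecedcaabd'
  #19 SA[19]=4  'ddcdedcececedacecedcaabd'
  #20 SA[20]=7  'dedcececedacecedcaabd'
  #21 SA[21]=11  'ececedacecedcaabd'
  #22 SA[22]=13  'ecedacecedcaabd'
  #23 SA[23]=19  'ecedcaabd'
  #24 SA[24]=15  'edacecedcaabd'
  #25 SA[25]=21  'edcaabd'
  #26 SA[26]=0  'edccddcdedcececedacecedcaabd'
  #27 SA[27]=8  'edcececedacecedcaabd'

SA = [24, 25, 17, 26, 23, 2, 3, 6, 10, 12, 18, 14, 20, 27, 16, 22, 1, 5, 9, 4, 7, 11, 13, 19, 15, 21, 0, 8]
i: (SA[i-1],SA[i]) lcp shared
  1: (24,25) 1 'a'
  2: (25,17) 1 'a'
  3: (17,26) 0 ''
  4: (26,23) 0 ''
  5: (23,2) 1 'c'
  6: (2,3) 1 'c'
  7: (3,6) 2 'cd'
  8: (6,10) 1 'c'
  9: (10,12) 4 'cece'
  10: (12,18) 5 'ceced'
  11: (18,14) 2 'ce'
  12: (14,20) 3 'ced'
  13: (20,27) 0 ''
  14: (27,16) 1 'd'
  15: (16,22) 1 'd'
  16: (22,1) 2 'dc'
  17: (1,5) 2 'dc'
  18: (5,9) 2 'dc'
  19: (9,4) 1 'd'
  20: (4,7) 1 'd'
  21: (7,11) 0 ''
  22: (11,13) 3 'ece'
  23: (13,19) 4 'eced'
  24: (19,15) 1 'e'
  25: (15,21) 2 'ed'
  26: (21,0) 3 'edc'
  27: (0,8) 3 'edc'

[0, 1, 1, 0, 0, 1, 1, 2, 1, 4, 5, 2, 3, 0, 1, 1, 2, 2, 2, 1, 1, 0, 3, 4, 1, 2, 3, 3]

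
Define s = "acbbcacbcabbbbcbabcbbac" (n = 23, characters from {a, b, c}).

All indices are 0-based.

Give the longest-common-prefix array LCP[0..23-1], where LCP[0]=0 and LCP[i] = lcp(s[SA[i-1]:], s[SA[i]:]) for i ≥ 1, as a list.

[0, 2, 1, 2, 3, 0, 2, 1, 2, 3, 2, 3, 1, 3, 2, 3, 0, 1, 2, 1, 2, 3, 2]

rank | idx | suffix
   0 |   9 | abbbbcbabcbbac
   1 |  16 | abcbbac
   2 |  21 | ac
   3 |   0 | acbbcacbcabbbbcbabcbbac
   4 |   5 | acbcabbbbcbabcbbac
   5 |  15 | babcbbac
   6 |  20 | bac
   7 |  19 | bbac
   8 |  10 | bbbbcbabcbbac
   9 |  11 | bbbcbabcbbac
  10 |   2 | bbcacbcabbbbcbabcbbac
  11 |  12 | bbcbabcbbac
  12 |   7 | bcabbbbcbabcbbac
  13 |   3 | bcacbcabbbbcbabcbbac
  14 |  13 | bcbabcbbac
  15 |  17 | bcbbac
  16 |  22 | c
  17 |   8 | cabbbbcbabcbbac
  18 |   4 | cacbcabbbbcbabcbbac
  19 |  14 | cbabcbbac
  20 |  18 | cbbac
  21 |   1 | cbbcacbcabbbbcbabcbbac
  22 |   6 | cbcabbbbcbabcbbac

SA = [9, 16, 21, 0, 5, 15, 20, 19, 10, 11, 2, 12, 7, 3, 13, 17, 22, 8, 4, 14, 18, 1, 6]
[i] adj suffixes → lcp
  [1] 9/16 → 2 ('ab')
  [2] 16/21 → 1 ('a')
  [3] 21/0 → 2 ('ac')
  [4] 0/5 → 3 ('acb')
  [5] 5/15 → 0 ('')
  [6] 15/20 → 2 ('ba')
  [7] 20/19 → 1 ('b')
  [8] 19/10 → 2 ('bb')
  [9] 10/11 → 3 ('bbb')
  [10] 11/2 → 2 ('bb')
  [11] 2/12 → 3 ('bbc')
  [12] 12/7 → 1 ('b')
  [13] 7/3 → 3 ('bca')
  [14] 3/13 → 2 ('bc')
  [15] 13/17 → 3 ('bcb')
  [16] 17/22 → 0 ('')
  [17] 22/8 → 1 ('c')
  [18] 8/4 → 2 ('ca')
  [19] 4/14 → 1 ('c')
  [20] 14/18 → 2 ('cb')
  [21] 18/1 → 3 ('cbb')
  [22] 1/6 → 2 ('cb')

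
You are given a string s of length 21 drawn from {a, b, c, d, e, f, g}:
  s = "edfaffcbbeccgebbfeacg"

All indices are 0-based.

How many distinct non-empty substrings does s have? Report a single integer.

215

sorted suffixes:
  #0 SA[0]=18  'acg'
  #1 SA[1]=3  'affcbbeccgebbfeacg'
  #2 SA[2]=7  'bbeccgebbfeacg'
  #3 SA[3]=14  'bbfeacg'
  #4 SA[4]=8  'beccgebbfeacg'
  #5 SA[5]=15  'bfeacg'
  #6 SA[6]=6  'cbbeccgebbfeacg'
  #7 SA[7]=10  'ccgebbfeacg'
  #8 SA[8]=19  'cg'
  #9 SA[9]=11  'cgebbfeacg'
  #10 SA[10]=1  'dfaffcbbeccgebbfeacg'
  #11 SA[11]=17  'eacg'
  #12 SA[12]=13  'ebbfeacg'
  #13 SA[13]=9  'eccgebbfeacg'
  #14 SA[14]=0  'edfaffcbbeccgebbfeacg'
  #15 SA[15]=2  'faffcbbeccgebbfeacg'
  #16 SA[16]=5  'fcbbeccgebbfeacg'
  #17 SA[17]=16  'feacg'
  #18 SA[18]=4  'ffcbbeccgebbfeacg'
  #19 SA[19]=20  'g'
  #20 SA[20]=12  'gebbfeacg'

SA = [18, 3, 7, 14, 8, 15, 6, 10, 19, 11, 1, 17, 13, 9, 0, 2, 5, 16, 4, 20, 12]
[i] adj suffixes → lcp
  [1] 18/3 → 1 ('a')
  [2] 3/7 → 0 ('')
  [3] 7/14 → 2 ('bb')
  [4] 14/8 → 1 ('b')
  [5] 8/15 → 1 ('b')
  [6] 15/6 → 0 ('')
  [7] 6/10 → 1 ('c')
  [8] 10/19 → 1 ('c')
  [9] 19/11 → 2 ('cg')
  [10] 11/1 → 0 ('')
  [11] 1/17 → 0 ('')
  [12] 17/13 → 1 ('e')
  [13] 13/9 → 1 ('e')
  [14] 9/0 → 1 ('e')
  [15] 0/2 → 0 ('')
  [16] 2/5 → 1 ('f')
  [17] 5/16 → 1 ('f')
  [18] 16/4 → 1 ('f')
  [19] 4/20 → 0 ('')
  [20] 20/12 → 1 ('g')

n(n+1)/2 = 21·22/2 = 231
Σ LCP = 0 + 1 + 0 + 2 + 1 + 1 + 0 + 1 + 1 + 2 + 0 + 0 + 1 + 1 + 1 + 0 + 1 + 1 + 1 + 0 + 1 = 16
distinct = 231 − 16 = 215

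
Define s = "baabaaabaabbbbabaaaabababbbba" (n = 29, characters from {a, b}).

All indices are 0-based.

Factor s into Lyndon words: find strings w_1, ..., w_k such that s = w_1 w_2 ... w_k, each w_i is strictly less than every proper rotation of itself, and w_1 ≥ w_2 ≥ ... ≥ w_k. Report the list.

emit factor 1: 'b' (i=0, period=1)
emit factor 2: 'aab' (i=1, period=3)
emit factor 3: 'aaabaabbbbab' (i=4, period=12)
emit factor 4: 'aaaabababbbb' (i=16, period=12)
emit factor 5: 'a' (i=28, period=1)

["b", "aab", "aaabaabbbbab", "aaaabababbbb", "a"]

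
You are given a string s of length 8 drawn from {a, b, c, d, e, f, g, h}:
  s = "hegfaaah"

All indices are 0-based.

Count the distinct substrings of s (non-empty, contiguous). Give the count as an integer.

rank→(start, suffix):
  0 → (4, 'aaah')
  1 → (5, 'aah')
  2 → (6, 'ah')
  3 → (1, 'egfaaah')
  4 → (3, 'faaah')
  5 → (2, 'gfaaah')
  6 → (7, 'h')
  7 → (0, 'hegfaaah')

SA = [4, 5, 6, 1, 3, 2, 7, 0]
i: (SA[i-1],SA[i]) lcp shared
  1: (4,5) 2 'aa'
  2: (5,6) 1 'a'
  3: (6,1) 0 ''
  4: (1,3) 0 ''
  5: (3,2) 0 ''
  6: (2,7) 0 ''
  7: (7,0) 1 'h'

n(n+1)/2 = 8·9/2 = 36
Σ LCP = 0 + 2 + 1 + 0 + 0 + 0 + 0 + 1 = 4
distinct = 36 − 4 = 32

32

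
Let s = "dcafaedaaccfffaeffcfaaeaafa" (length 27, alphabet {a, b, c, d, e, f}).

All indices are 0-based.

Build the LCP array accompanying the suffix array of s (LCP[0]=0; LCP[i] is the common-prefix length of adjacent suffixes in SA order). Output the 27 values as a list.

[0, 1, 2, 2, 1, 1, 2, 2, 1, 3, 0, 1, 1, 2, 0, 1, 0, 1, 1, 0, 2, 2, 3, 1, 1, 2, 2]

sorted suffixes:
  #0 SA[0]=26  'a'
  #1 SA[1]=7  'aaccfffaeffcfaaeaafa'
  #2 SA[2]=20  'aaeaafa'
  #3 SA[3]=23  'aafa'
  #4 SA[4]=8  'accfffaeffcfaaeaafa'
  #5 SA[5]=21  'aeaafa'
  #6 SA[6]=4  'aedaaccfffaeffcfaaeaafa'
  #7 SA[7]=14  'aeffcfaaeaafa'
  #8 SA[8]=24  'afa'
  #9 SA[9]=2  'afaedaaccfffaeffcfaaeaafa'
  #10 SA[10]=1  'cafaedaaccfffaeffcfaaeaafa'
  #11 SA[11]=9  'ccfffaeffcfaaeaafa'
  #12 SA[12]=18  'cfaaeaafa'
  #13 SA[13]=10  'cfffaeffcfaaeaafa'
  #14 SA[14]=6  'daaccfffaeffcfaaeaafa'
  #15 SA[15]=0  'dcafaedaaccfffaeffcfaaeaafa'
  #16 SA[16]=22  'eaafa'
  #17 SA[17]=5  'edaaccfffaeffcfaaeaafa'
  #18 SA[18]=15  'effcfaaeaafa'
  #19 SA[19]=25  'fa'
  #20 SA[20]=19  'faaeaafa'
  #21 SA[21]=3  'faedaaccfffaeffcfaaeaafa'
  #22 SA[22]=13  'faeffcfaaeaafa'
  #23 SA[23]=17  'fcfaaeaafa'
  #24 SA[24]=12  'ffaeffcfaaeaafa'
  #25 SA[25]=16  'ffcfaaeaafa'
  #26 SA[26]=11  'fffaeffcfaaeaafa'

SA = [26, 7, 20, 23, 8, 21, 4, 14, 24, 2, 1, 9, 18, 10, 6, 0, 22, 5, 15, 25, 19, 3, 13, 17, 12, 16, 11]
rank  pair      lcp
   1  s[26:],s[7:]  1  'a'
   2  s[7:],s[20:]  2  'aa'
   3  s[20:],s[23:]  2  'aa'
   4  s[23:],s[8:]  1  'a'
   5  s[8:],s[21:]  1  'a'
   6  s[21:],s[4:]  2  'ae'
   7  s[4:],s[14:]  2  'ae'
   8  s[14:],s[24:]  1  'a'
   9  s[24:],s[2:]  3  'afa'
  10  s[2:],s[1:]  0  ''
  11  s[1:],s[9:]  1  'c'
  12  s[9:],s[18:]  1  'c'
  13  s[18:],s[10:]  2  'cf'
  14  s[10:],s[6:]  0  ''
  15  s[6:],s[0:]  1  'd'
  16  s[0:],s[22:]  0  ''
  17  s[22:],s[5:]  1  'e'
  18  s[5:],s[15:]  1  'e'
  19  s[15:],s[25:]  0  ''
  20  s[25:],s[19:]  2  'fa'
  21  s[19:],s[3:]  2  'fa'
  22  s[3:],s[13:]  3  'fae'
  23  s[13:],s[17:]  1  'f'
  24  s[17:],s[12:]  1  'f'
  25  s[12:],s[16:]  2  'ff'
  26  s[16:],s[11:]  2  'ff'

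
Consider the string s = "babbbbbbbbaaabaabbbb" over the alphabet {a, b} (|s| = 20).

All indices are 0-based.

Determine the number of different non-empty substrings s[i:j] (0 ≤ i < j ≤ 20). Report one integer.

rank | idx | suffix
   0 |  10 | aaabaabbbb
   1 |  11 | aabaabbbb
   2 |  14 | aabbbb
   3 |  12 | abaabbbb
   4 |  15 | abbbb
   5 |   1 | abbbbbbbbaaabaabbbb
   6 |  19 | b
   7 |   9 | baaabaabbbb
   8 |  13 | baabbbb
   9 |   0 | babbbbbbbbaaabaabbbb
  10 |  18 | bb
  11 |   8 | bbaaabaabbbb
  12 |  17 | bbb
  13 |   7 | bbbaaabaabbbb
  14 |  16 | bbbb
  15 |   6 | bbbbaaabaabbbb
  16 |   5 | bbbbbaaabaabbbb
  17 |   4 | bbbbbbaaabaabbbb
  18 |   3 | bbbbbbbaaabaabbbb
  19 |   2 | bbbbbbbbaaabaabbbb

SA = [10, 11, 14, 12, 15, 1, 19, 9, 13, 0, 18, 8, 17, 7, 16, 6, 5, 4, 3, 2]
i: (SA[i-1],SA[i]) lcp shared
  1: (10,11) 2 'aa'
  2: (11,14) 3 'aab'
  3: (14,12) 1 'a'
  4: (12,15) 2 'ab'
  5: (15,1) 5 'abbbb'
  6: (1,19) 0 ''
  7: (19,9) 1 'b'
  8: (9,13) 3 'baa'
  9: (13,0) 2 'ba'
  10: (0,18) 1 'b'
  11: (18,8) 2 'bb'
  12: (8,17) 2 'bb'
  13: (17,7) 3 'bbb'
  14: (7,16) 3 'bbb'
  15: (16,6) 4 'bbbb'
  16: (6,5) 4 'bbbb'
  17: (5,4) 5 'bbbbb'
  18: (4,3) 6 'bbbbbb'
  19: (3,2) 7 'bbbbbbb'

n(n+1)/2 = 20·21/2 = 210
Σ LCP = 0 + 2 + 3 + 1 + 2 + 5 + 0 + 1 + 3 + 2 + 1 + 2 + 2 + 3 + 3 + 4 + 4 + 5 + 6 + 7 = 56
distinct = 210 − 56 = 154

154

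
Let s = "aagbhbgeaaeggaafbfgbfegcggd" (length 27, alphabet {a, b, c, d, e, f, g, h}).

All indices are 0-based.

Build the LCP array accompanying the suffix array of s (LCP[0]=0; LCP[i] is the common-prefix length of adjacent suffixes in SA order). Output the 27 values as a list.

rank | idx | suffix
   0 |   8 | aaeggaafbfgbfegcggd
   1 |  13 | aafbfgbfegcggd
   2 |   0 | aagbhbgeaaeggaafbfgbfegcggd
   3 |   9 | aeggaafbfgbfegcggd
   4 |  14 | afbfgbfegcggd
   5 |   1 | agbhbgeaaeggaafbfgbfegcggd
   6 |  19 | bfegcggd
   7 |  16 | bfgbfegcggd
   8 |   5 | bgeaaeggaafbfgbfegcggd
   9 |   3 | bhbgeaaeggaafbfgbfegcggd
  10 |  23 | cggd
  11 |  26 | d
  12 |   7 | eaaeggaafbfgbfegcggd
  13 |  21 | egcggd
  14 |  10 | eggaafbfgbfegcggd
  15 |  15 | fbfgbfegcggd
  16 |  20 | fegcggd
  17 |  17 | fgbfegcggd
  18 |  12 | gaafbfgbfegcggd
  19 |  18 | gbfegcggd
  20 |   2 | gbhbgeaaeggaafbfgbfegcggd
  21 |  22 | gcggd
  22 |  25 | gd
  23 |   6 | geaaeggaafbfgbfegcggd
  24 |  11 | ggaafbfgbfegcggd
  25 |  24 | ggd
  26 |   4 | hbgeaaeggaafbfgbfegcggd

SA = [8, 13, 0, 9, 14, 1, 19, 16, 5, 3, 23, 26, 7, 21, 10, 15, 20, 17, 12, 18, 2, 22, 25, 6, 11, 24, 4]
rank  pair      lcp
   1  s[8:],s[13:]  2  'aa'
   2  s[13:],s[0:]  2  'aa'
   3  s[0:],s[9:]  1  'a'
   4  s[9:],s[14:]  1  'a'
   5  s[14:],s[1:]  1  'a'
   6  s[1:],s[19:]  0  ''
   7  s[19:],s[16:]  2  'bf'
   8  s[16:],s[5:]  1  'b'
   9  s[5:],s[3:]  1  'b'
  10  s[3:],s[23:]  0  ''
  11  s[23:],s[26:]  0  ''
  12  s[26:],s[7:]  0  ''
  13  s[7:],s[21:]  1  'e'
  14  s[21:],s[10:]  2  'eg'
  15  s[10:],s[15:]  0  ''
  16  s[15:],s[20:]  1  'f'
  17  s[20:],s[17:]  1  'f'
  18  s[17:],s[12:]  0  ''
  19  s[12:],s[18:]  1  'g'
  20  s[18:],s[2:]  2  'gb'
  21  s[2:],s[22:]  1  'g'
  22  s[22:],s[25:]  1  'g'
  23  s[25:],s[6:]  1  'g'
  24  s[6:],s[11:]  1  'g'
  25  s[11:],s[24:]  2  'gg'
  26  s[24:],s[4:]  0  ''

[0, 2, 2, 1, 1, 1, 0, 2, 1, 1, 0, 0, 0, 1, 2, 0, 1, 1, 0, 1, 2, 1, 1, 1, 1, 2, 0]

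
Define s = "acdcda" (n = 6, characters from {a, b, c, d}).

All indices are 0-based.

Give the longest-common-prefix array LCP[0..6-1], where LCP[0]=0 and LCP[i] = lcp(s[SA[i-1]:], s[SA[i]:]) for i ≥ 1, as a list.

sorted suffixes:
  #0 SA[0]=5  'a'
  #1 SA[1]=0  'acdcda'
  #2 SA[2]=3  'cda'
  #3 SA[3]=1  'cdcda'
  #4 SA[4]=4  'da'
  #5 SA[5]=2  'dcda'

SA = [5, 0, 3, 1, 4, 2]
[i] adj suffixes → lcp
  [1] 5/0 → 1 ('a')
  [2] 0/3 → 0 ('')
  [3] 3/1 → 2 ('cd')
  [4] 1/4 → 0 ('')
  [5] 4/2 → 1 ('d')

[0, 1, 0, 2, 0, 1]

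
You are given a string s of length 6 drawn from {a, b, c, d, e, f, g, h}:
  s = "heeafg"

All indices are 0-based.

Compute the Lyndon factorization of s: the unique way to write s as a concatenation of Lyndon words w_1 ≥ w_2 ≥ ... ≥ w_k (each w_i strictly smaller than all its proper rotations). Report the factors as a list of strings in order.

["h", "e", "e", "afg"]

emit factor 1: 'h' (i=0, period=1)
emit factor 2: 'e' (i=1, period=1)
emit factor 3: 'e' (i=2, period=1)
emit factor 4: 'afg' (i=3, period=3)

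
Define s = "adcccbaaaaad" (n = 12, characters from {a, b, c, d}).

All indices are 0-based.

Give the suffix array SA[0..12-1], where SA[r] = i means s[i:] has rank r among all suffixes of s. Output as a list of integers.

sorted suffixes:
  #0 SA[0]=6  'aaaaad'
  #1 SA[1]=7  'aaaad'
  #2 SA[2]=8  'aaad'
  #3 SA[3]=9  'aad'
  #4 SA[4]=10  'ad'
  #5 SA[5]=0  'adcccbaaaaad'
  #6 SA[6]=5  'baaaaad'
  #7 SA[7]=4  'cbaaaaad'
  #8 SA[8]=3  'ccbaaaaad'
  #9 SA[9]=2  'cccbaaaaad'
  #10 SA[10]=11  'd'
  #11 SA[11]=1  'dcccbaaaaad'

[6, 7, 8, 9, 10, 0, 5, 4, 3, 2, 11, 1]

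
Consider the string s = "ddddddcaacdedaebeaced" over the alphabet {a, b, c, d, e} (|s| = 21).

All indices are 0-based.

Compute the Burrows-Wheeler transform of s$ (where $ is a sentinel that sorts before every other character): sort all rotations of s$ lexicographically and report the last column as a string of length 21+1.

rank  rotation                last
    0  $ddddddcaacdedaebeaced  d
    1  aacdedaebeaced$ddddddc  c
    2  acdedaebeaced$ddddddca  a
    3  aced$ddddddcaacdedaebe  e
    4  aebeaced$ddddddcaacded  d
    5  beaced$ddddddcaacdedae  e
    6  caacdedaebeaced$dddddd  d
    7  cdedaebeaced$ddddddcaa  a
    8  ced$ddddddcaacdedaebea  a
    9  d$ddddddcaacdedaebeace  e
   10  daebeaced$ddddddcaacde  e
   11  dcaacdedaebeaced$ddddd  d
   12  ddcaacdedaebeaced$dddd  d
   13  dddcaacdedaebeaced$ddd  d
   14  ddddcaacdedaebeaced$dd  d
   15  dddddcaacdedaebeaced$d  d
   16  ddddddcaacdedaebeaced$  $
   17  dedaebeaced$ddddddcaac  c
   18  eaced$ddddddcaacdedaeb  b
   19  ebeaced$ddddddcaacdeda  a
   20  ed$ddddddcaacdedaebeac  c
   21  edaebeaced$ddddddcaacd  d

dcaededaaeeddddd$cbacd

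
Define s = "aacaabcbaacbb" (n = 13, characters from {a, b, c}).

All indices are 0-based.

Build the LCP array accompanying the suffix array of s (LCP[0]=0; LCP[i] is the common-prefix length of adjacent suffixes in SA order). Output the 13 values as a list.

[0, 2, 3, 1, 1, 2, 0, 1, 1, 1, 0, 1, 2]

rank→(start, suffix):
  0 → (3, 'aabcbaacbb')
  1 → (0, 'aacaabcbaacbb')
  2 → (8, 'aacbb')
  3 → (4, 'abcbaacbb')
  4 → (1, 'acaabcbaacbb')
  5 → (9, 'acbb')
  6 → (12, 'b')
  7 → (7, 'baacbb')
  8 → (11, 'bb')
  9 → (5, 'bcbaacbb')
  10 → (2, 'caabcbaacbb')
  11 → (6, 'cbaacbb')
  12 → (10, 'cbb')

SA = [3, 0, 8, 4, 1, 9, 12, 7, 11, 5, 2, 6, 10]
[i] adj suffixes → lcp
  [1] 3/0 → 2 ('aa')
  [2] 0/8 → 3 ('aac')
  [3] 8/4 → 1 ('a')
  [4] 4/1 → 1 ('a')
  [5] 1/9 → 2 ('ac')
  [6] 9/12 → 0 ('')
  [7] 12/7 → 1 ('b')
  [8] 7/11 → 1 ('b')
  [9] 11/5 → 1 ('b')
  [10] 5/2 → 0 ('')
  [11] 2/6 → 1 ('c')
  [12] 6/10 → 2 ('cb')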